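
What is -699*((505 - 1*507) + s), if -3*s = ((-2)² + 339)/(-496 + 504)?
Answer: 91103/8 ≈ 11388.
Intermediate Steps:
s = -343/24 (s = -((-2)² + 339)/(3*(-496 + 504)) = -(4 + 339)/(3*8) = -343/(3*8) = -⅓*343/8 = -343/24 ≈ -14.292)
-699*((505 - 1*507) + s) = -699*((505 - 1*507) - 343/24) = -699*((505 - 507) - 343/24) = -699*(-2 - 343/24) = -699*(-391/24) = 91103/8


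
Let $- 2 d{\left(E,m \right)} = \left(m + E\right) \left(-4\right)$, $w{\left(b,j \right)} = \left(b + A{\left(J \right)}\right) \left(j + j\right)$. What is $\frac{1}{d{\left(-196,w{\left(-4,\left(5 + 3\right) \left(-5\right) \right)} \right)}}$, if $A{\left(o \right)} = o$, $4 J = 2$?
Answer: $\frac{1}{168} \approx 0.0059524$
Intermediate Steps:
$J = \frac{1}{2}$ ($J = \frac{1}{4} \cdot 2 = \frac{1}{2} \approx 0.5$)
$w{\left(b,j \right)} = 2 j \left(\frac{1}{2} + b\right)$ ($w{\left(b,j \right)} = \left(b + \frac{1}{2}\right) \left(j + j\right) = \left(\frac{1}{2} + b\right) 2 j = 2 j \left(\frac{1}{2} + b\right)$)
$d{\left(E,m \right)} = 2 E + 2 m$ ($d{\left(E,m \right)} = - \frac{\left(m + E\right) \left(-4\right)}{2} = - \frac{\left(E + m\right) \left(-4\right)}{2} = - \frac{- 4 E - 4 m}{2} = 2 E + 2 m$)
$\frac{1}{d{\left(-196,w{\left(-4,\left(5 + 3\right) \left(-5\right) \right)} \right)}} = \frac{1}{2 \left(-196\right) + 2 \left(5 + 3\right) \left(-5\right) \left(1 + 2 \left(-4\right)\right)} = \frac{1}{-392 + 2 \cdot 8 \left(-5\right) \left(1 - 8\right)} = \frac{1}{-392 + 2 \left(\left(-40\right) \left(-7\right)\right)} = \frac{1}{-392 + 2 \cdot 280} = \frac{1}{-392 + 560} = \frac{1}{168}$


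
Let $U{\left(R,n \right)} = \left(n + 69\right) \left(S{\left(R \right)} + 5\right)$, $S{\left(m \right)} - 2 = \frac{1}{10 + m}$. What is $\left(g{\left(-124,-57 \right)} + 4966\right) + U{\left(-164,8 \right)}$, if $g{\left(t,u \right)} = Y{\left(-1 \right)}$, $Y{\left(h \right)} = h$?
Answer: $\frac{11007}{2} \approx 5503.5$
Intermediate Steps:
$S{\left(m \right)} = 2 + \frac{1}{10 + m}$
$g{\left(t,u \right)} = -1$
$U{\left(R,n \right)} = \left(5 + \frac{21 + 2 R}{10 + R}\right) \left(69 + n\right)$ ($U{\left(R,n \right)} = \left(n + 69\right) \left(\frac{21 + 2 R}{10 + R} + 5\right) = \left(69 + n\right) \left(5 + \frac{21 + 2 R}{10 + R}\right) = \left(5 + \frac{21 + 2 R}{10 + R}\right) \left(69 + n\right)$)
$\left(g{\left(-124,-57 \right)} + 4966\right) + U{\left(-164,8 \right)} = \left(-1 + 4966\right) + \frac{4899 + 71 \cdot 8 + 483 \left(-164\right) + 7 \left(-164\right) 8}{10 - 164} = 4965 + \frac{4899 + 568 - 79212 - 9184}{-154} = 4965 - - \frac{1077}{2} = 4965 + \frac{1077}{2} = \frac{11007}{2}$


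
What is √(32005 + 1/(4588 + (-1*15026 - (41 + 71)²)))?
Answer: √16904155206638/22982 ≈ 178.90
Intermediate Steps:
√(32005 + 1/(4588 + (-1*15026 - (41 + 71)²))) = √(32005 + 1/(4588 + (-15026 - 1*112²))) = √(32005 + 1/(4588 + (-15026 - 1*12544))) = √(32005 + 1/(4588 + (-15026 - 12544))) = √(32005 + 1/(4588 - 27570)) = √(32005 + 1/(-22982)) = √(32005 - 1/22982) = √(735538909/22982) = √16904155206638/22982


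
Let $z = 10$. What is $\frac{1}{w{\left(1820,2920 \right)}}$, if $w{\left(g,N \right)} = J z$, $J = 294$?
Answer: $\frac{1}{2940} \approx 0.00034014$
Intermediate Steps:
$w{\left(g,N \right)} = 2940$ ($w{\left(g,N \right)} = 294 \cdot 10 = 2940$)
$\frac{1}{w{\left(1820,2920 \right)}} = \frac{1}{2940}$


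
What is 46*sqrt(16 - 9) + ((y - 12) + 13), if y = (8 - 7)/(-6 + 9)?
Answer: 4/3 + 46*sqrt(7) ≈ 123.04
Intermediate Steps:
y = 1/3 ≈ 0.33333
46*sqrt(16 - 9) + ((y - 12) + 13) = 46*sqrt(16 - 9) + ((1/3 - 12) + 13) = 46*sqrt(7) + (-35/3 + 13) = 46*sqrt(7) + 4/3 = 4/3 + 46*sqrt(7)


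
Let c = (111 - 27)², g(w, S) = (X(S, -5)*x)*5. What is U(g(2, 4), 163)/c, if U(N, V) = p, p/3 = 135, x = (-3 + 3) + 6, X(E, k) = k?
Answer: 45/784 ≈ 0.057398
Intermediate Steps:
x = 6 (x = 0 + 6 = 6)
g(w, S) = -150 (g(w, S) = -5*6*5 = -30*5 = -150)
p = 405 (p = 3*135 = 405)
U(N, V) = 405
c = 7056 (c = 84² = 7056)
U(g(2, 4), 163)/c = 405/7056 = 405*(1/7056) = 45/784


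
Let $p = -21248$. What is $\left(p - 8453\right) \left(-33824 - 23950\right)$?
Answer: $1715945574$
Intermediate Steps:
$\left(p - 8453\right) \left(-33824 - 23950\right) = \left(-21248 - 8453\right) \left(-33824 - 23950\right) = \left(-29701\right) \left(-57774\right) = 1715945574$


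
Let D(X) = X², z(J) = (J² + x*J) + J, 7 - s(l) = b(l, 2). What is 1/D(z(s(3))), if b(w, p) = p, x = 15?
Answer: 1/11025 ≈ 9.0703e-5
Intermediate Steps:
s(l) = 5 (s(l) = 7 - 1*2 = 7 - 2 = 5)
z(J) = J² + 16*J (z(J) = (J² + 15*J) + J = J² + 16*J)
1/D(z(s(3))) = 1/((5*(16 + 5))²) = 1/((5*21)²) = 1/(105²) = 1/11025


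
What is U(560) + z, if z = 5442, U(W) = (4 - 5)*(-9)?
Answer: 5451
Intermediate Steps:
U(W) = 9 (U(W) = -1*(-9) = 9)
U(560) + z = 9 + 5442 = 5451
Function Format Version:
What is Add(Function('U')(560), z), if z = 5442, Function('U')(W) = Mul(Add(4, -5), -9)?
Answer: 5451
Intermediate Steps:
Function('U')(W) = 9 (Function('U')(W) = Mul(-1, -9) = 9)
Add(Function('U')(560), z) = Add(9, 5442) = 5451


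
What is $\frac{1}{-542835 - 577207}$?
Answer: $- \frac{1}{1120042} \approx -8.9282 \cdot 10^{-7}$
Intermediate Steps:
$\frac{1}{-542835 - 577207} = \frac{1}{-1120042} = - \frac{1}{1120042}$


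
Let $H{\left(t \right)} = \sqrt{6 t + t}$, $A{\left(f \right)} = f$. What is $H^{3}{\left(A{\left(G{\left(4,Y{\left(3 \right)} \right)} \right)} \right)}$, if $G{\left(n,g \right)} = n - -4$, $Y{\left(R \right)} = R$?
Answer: $112 \sqrt{14} \approx 419.07$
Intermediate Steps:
$G{\left(n,g \right)} = 4 + n$ ($G{\left(n,g \right)} = n + 4 = 4 + n$)
$H{\left(t \right)} = \sqrt{7} \sqrt{t}$ ($H{\left(t \right)} = \sqrt{7 t} = \sqrt{7} \sqrt{t}$)
$H^{3}{\left(A{\left(G{\left(4,Y{\left(3 \right)} \right)} \right)} \right)} = \left(\sqrt{7} \sqrt{4 + 4}\right)^{3} = \left(\sqrt{7} \sqrt{8}\right)^{3} = \left(\sqrt{7} \cdot 2 \sqrt{2}\right)^{3} = \left(2 \sqrt{14}\right)^{3} = 112 \sqrt{14}$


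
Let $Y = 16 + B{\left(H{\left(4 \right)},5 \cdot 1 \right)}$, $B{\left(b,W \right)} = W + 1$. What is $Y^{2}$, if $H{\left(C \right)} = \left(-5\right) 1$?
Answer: $484$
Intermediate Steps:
$H{\left(C \right)} = -5$
$B{\left(b,W \right)} = 1 + W$
$Y = 22$ ($Y = 16 + \left(1 + 5 \cdot 1\right) = 16 + \left(1 + 5\right) = 16 + 6 = 22$)
$Y^{2} = 22^{2} = 484$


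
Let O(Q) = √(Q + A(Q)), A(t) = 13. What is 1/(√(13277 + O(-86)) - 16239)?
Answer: -1/(16239 - √(13277 + I*√73)) ≈ -6.202e-5 - 1.4261e-10*I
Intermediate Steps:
O(Q) = √(13 + Q) (O(Q) = √(Q + 13) = √(13 + Q))
1/(√(13277 + O(-86)) - 16239) = 1/(√(13277 + √(13 - 86)) - 16239) = 1/(√(13277 + √(-73)) - 16239) = 1/(√(13277 + I*√73) - 16239) = 1/(-16239 + √(13277 + I*√73))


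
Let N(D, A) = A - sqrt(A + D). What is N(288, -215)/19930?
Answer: -43/3986 - sqrt(73)/19930 ≈ -0.011216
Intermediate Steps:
N(288, -215)/19930 = (-215 - sqrt(-215 + 288))/19930 = (-215 - sqrt(73))*(1/19930) = -43/3986 - sqrt(73)/19930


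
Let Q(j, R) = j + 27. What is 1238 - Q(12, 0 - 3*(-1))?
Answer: 1199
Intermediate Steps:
Q(j, R) = 27 + j
1238 - Q(12, 0 - 3*(-1)) = 1238 - (27 + 12) = 1238 - 1*39 = 1238 - 39 = 1199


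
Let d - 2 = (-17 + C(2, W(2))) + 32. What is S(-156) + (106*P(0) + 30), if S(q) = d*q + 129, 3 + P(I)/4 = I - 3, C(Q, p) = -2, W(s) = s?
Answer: -4725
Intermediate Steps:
P(I) = -24 + 4*I (P(I) = -12 + 4*(I - 3) = -12 + 4*(-3 + I) = -12 + (-12 + 4*I) = -24 + 4*I)
d = 15 (d = 2 + ((-17 - 2) + 32) = 2 + (-19 + 32) = 2 + 13 = 15)
S(q) = 129 + 15*q (S(q) = 15*q + 129 = 129 + 15*q)
S(-156) + (106*P(0) + 30) = (129 + 15*(-156)) + (106*(-24 + 4*0) + 30) = (129 - 2340) + (106*(-24 + 0) + 30) = -2211 + (106*(-24) + 30) = -2211 + (-2544 + 30) = -2211 - 2514 = -4725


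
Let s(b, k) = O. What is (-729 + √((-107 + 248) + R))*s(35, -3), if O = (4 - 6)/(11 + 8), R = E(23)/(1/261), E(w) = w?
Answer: 1458/19 - 64*√6/19 ≈ 68.486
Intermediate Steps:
R = 6003 (R = 23/(1/261) = 23*261 = 6003)
O = -2/19 ≈ -0.10526
s(b, k) = -2/19
(-729 + √((-107 + 248) + R))*s(35, -3) = (-729 + √((-107 + 248) + 6003))*(-2/19) = (-729 + √(141 + 6003))*(-2/19) = (-729 + √6144)*(-2/19) = (-729 + 32*√6)*(-2/19) = 1458/19 - 64*√6/19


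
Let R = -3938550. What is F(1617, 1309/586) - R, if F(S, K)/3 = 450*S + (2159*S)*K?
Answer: 17296760481/586 ≈ 2.9517e+7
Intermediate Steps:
F(S, K) = 1350*S + 6477*K*S (F(S, K) = 3*(450*S + (2159*S)*K) = 3*(450*S + 2159*K*S) = 1350*S + 6477*K*S)
F(1617, 1309/586) - R = 3*1617*(450 + 2159*(1309/586)) - 1*(-3938550) = 3*1617*(450 + 2159*(1309*(1/586))) + 3938550 = 3*1617*(450 + 2159*(1309/586)) + 3938550 = 3*1617*(450 + 2826131/586) + 3938550 = 3*1617*(3089831/586) + 3938550 = 14988770181/586 + 3938550 = 17296760481/586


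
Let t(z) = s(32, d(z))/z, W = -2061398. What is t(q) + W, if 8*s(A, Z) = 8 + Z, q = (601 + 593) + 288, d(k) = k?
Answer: -12219966599/5928 ≈ -2.0614e+6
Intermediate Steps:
q = 1482 (q = 1194 + 288 = 1482)
s(A, Z) = 1 + Z/8 (s(A, Z) = (8 + Z)/8 = 1 + Z/8)
t(z) = (1 + z/8)/z
t(q) + W = (⅛)*(8 + 1482)/1482 - 2061398 = (⅛)*(1/1482)*1490 - 2061398 = 745/5928 - 2061398 = -12219966599/5928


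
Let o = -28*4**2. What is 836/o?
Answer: -209/112 ≈ -1.8661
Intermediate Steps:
o = -448 (o = -28*16 = -448)
836/o = 836/(-448) = 836*(-1/448) = -209/112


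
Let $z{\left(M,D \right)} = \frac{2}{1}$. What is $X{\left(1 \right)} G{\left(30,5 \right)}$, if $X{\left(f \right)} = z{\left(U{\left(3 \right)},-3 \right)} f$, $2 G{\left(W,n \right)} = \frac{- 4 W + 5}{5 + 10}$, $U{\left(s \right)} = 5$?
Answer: $- \frac{23}{3} \approx -7.6667$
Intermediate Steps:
$z{\left(M,D \right)} = 2$ ($z{\left(M,D \right)} = 2 \cdot 1 = 2$)
$G{\left(W,n \right)} = \frac{1}{6} - \frac{2 W}{15}$ ($G{\left(W,n \right)} = \frac{\left(- 4 W + 5\right) \frac{1}{5 + 10}}{2} = \frac{\left(5 - 4 W\right) \frac{1}{15}}{2} = \frac{\frac{1}{3} - \frac{4 W}{15}}{2} = \frac{1}{6} - \frac{2 W}{15}$)
$X{\left(f \right)} = 2 f$
$X{\left(1 \right)} G{\left(30,5 \right)} = 2 \cdot 1 \left(\frac{1}{6} - 4\right) = 2 \left(\frac{1}{6} - 4\right) = 2 \left(- \frac{23}{6}\right) = - \frac{23}{3}$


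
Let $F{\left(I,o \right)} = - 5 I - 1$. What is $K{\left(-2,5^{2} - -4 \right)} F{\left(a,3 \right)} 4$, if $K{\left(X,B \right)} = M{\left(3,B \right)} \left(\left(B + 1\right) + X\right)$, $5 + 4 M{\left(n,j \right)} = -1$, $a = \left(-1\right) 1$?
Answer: $-672$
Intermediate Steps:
$a = -1$
$M{\left(n,j \right)} = - \frac{3}{2}$ ($M{\left(n,j \right)} = - \frac{5}{4} + \frac{1}{4} \left(-1\right) = - \frac{5}{4} - \frac{1}{4} = - \frac{3}{2}$)
$F{\left(I,o \right)} = -1 - 5 I$
$K{\left(X,B \right)} = - \frac{3}{2} - \frac{3 B}{2} - \frac{3 X}{2}$ ($K{\left(X,B \right)} = - \frac{3 \left(\left(B + 1\right) + X\right)}{2} = - \frac{3 \left(\left(1 + B\right) + X\right)}{2} = - \frac{3 \left(1 + B + X\right)}{2} = - \frac{3}{2} - \frac{3 B}{2} - \frac{3 X}{2}$)
$K{\left(-2,5^{2} - -4 \right)} F{\left(a,3 \right)} 4 = \left(- \frac{3}{2} - \frac{3 \left(5^{2} - -4\right)}{2} - -3\right) \left(-1 - -5\right) 4 = \left(- \frac{3}{2} - \frac{3 \left(25 + 4\right)}{2} + 3\right) \left(-1 + 5\right) 4 = \left(- \frac{3}{2} - \frac{87}{2} + 3\right) 4 \cdot 4 = \left(-42\right) 4 \cdot 4 = \left(-168\right) 4 = -672$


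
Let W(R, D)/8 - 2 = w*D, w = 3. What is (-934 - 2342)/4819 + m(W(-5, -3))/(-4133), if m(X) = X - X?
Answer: -3276/4819 ≈ -0.67981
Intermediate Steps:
W(R, D) = 16 + 24*D (W(R, D) = 16 + 8*(3*D) = 16 + 24*D)
m(X) = 0
(-934 - 2342)/4819 + m(W(-5, -3))/(-4133) = (-934 - 2342)/4819 + 0/(-4133) = -3276*1/4819 + 0*(-1/4133) = -3276/4819 + 0 = -3276/4819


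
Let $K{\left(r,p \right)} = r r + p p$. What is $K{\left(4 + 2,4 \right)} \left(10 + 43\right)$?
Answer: $2756$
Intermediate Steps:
$K{\left(r,p \right)} = p^{2} + r^{2}$ ($K{\left(r,p \right)} = r^{2} + p^{2} = p^{2} + r^{2}$)
$K{\left(4 + 2,4 \right)} \left(10 + 43\right) = \left(4^{2} + \left(4 + 2\right)^{2}\right) \left(10 + 43\right) = \left(16 + 6^{2}\right) 53 = \left(16 + 36\right) 53 = 52 \cdot 53 = 2756$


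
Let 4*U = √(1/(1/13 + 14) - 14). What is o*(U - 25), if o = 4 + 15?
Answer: -475 + 19*I*√466467/732 ≈ -475.0 + 17.728*I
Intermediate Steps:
U = I*√466467/732 (U = √(1/(1/13 + 14) - 14)/4 = √(1/(183/13) - 14)/4 = √(13/183 - 14)/4 = √(-2549/183)/4 = (I*√466467/183)/4 = I*√466467/732 ≈ 0.93304*I)
o = 19
o*(U - 25) = 19*(I*√466467/732 - 25) = 19*(-25 + I*√466467/732) = -475 + 19*I*√466467/732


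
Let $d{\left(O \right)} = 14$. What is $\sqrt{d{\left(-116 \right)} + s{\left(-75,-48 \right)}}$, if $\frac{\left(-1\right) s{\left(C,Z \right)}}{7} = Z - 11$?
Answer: $\sqrt{427} \approx 20.664$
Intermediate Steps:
$s{\left(C,Z \right)} = 77 - 7 Z$ ($s{\left(C,Z \right)} = - 7 \left(Z - 11\right) = - 7 \left(-11 + Z\right) = 77 - 7 Z$)
$\sqrt{d{\left(-116 \right)} + s{\left(-75,-48 \right)}} = \sqrt{14 + \left(77 - -336\right)} = \sqrt{14 + \left(77 + 336\right)} = \sqrt{14 + 413} = \sqrt{427}$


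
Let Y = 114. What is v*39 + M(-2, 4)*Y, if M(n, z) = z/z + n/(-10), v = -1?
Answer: 489/5 ≈ 97.800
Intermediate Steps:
M(n, z) = 1 - n/10 (M(n, z) = 1 + n*(-⅒) = 1 - n/10)
v*39 + M(-2, 4)*Y = -1*39 + (1 - ⅒*(-2))*114 = -39 + (1 + ⅕)*114 = -39 + (6/5)*114 = -39 + 684/5 = 489/5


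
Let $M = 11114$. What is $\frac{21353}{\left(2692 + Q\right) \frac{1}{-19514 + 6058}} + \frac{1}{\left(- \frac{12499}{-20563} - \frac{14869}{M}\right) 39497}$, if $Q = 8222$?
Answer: $- \frac{946678044583591914502}{35959312125154569} \approx -26326.0$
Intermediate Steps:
$\frac{21353}{\left(2692 + Q\right) \frac{1}{-19514 + 6058}} + \frac{1}{\left(- \frac{12499}{-20563} - \frac{14869}{M}\right) 39497} = \frac{21353}{\left(2692 + 8222\right) \frac{1}{-19514 + 6058}} + \frac{1}{\left(- \frac{12499}{-20563} - \frac{14869}{11114}\right) 39497} = \frac{21353}{10914 \frac{1}{-13456}} + \frac{1}{\left(-12499\right) \left(- \frac{1}{20563}\right) - \frac{14869}{11114}} \cdot \frac{1}{39497} = \frac{21353}{10914 \left(- \frac{1}{13456}\right)} + \frac{1}{\frac{12499}{20563} - \frac{14869}{11114}} \cdot \frac{1}{39497} = \frac{21353}{- \frac{5457}{6728}} + \frac{1}{- \frac{166837361}{228537182}} \cdot \frac{1}{39497} = 21353 \left(- \frac{6728}{5457}\right) - \frac{228537182}{6589575247417} = - \frac{143662984}{5457} - \frac{228537182}{6589575247417} = - \frac{946678044583591914502}{35959312125154569}$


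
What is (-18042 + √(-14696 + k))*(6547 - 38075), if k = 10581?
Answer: 568828176 - 31528*I*√4115 ≈ 5.6883e+8 - 2.0225e+6*I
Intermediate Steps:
(-18042 + √(-14696 + k))*(6547 - 38075) = (-18042 + √(-14696 + 10581))*(6547 - 38075) = (-18042 + √(-4115))*(-31528) = (-18042 + I*√4115)*(-31528) = 568828176 - 31528*I*√4115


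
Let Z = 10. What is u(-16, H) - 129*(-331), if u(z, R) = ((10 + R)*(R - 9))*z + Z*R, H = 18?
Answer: 38847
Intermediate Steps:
u(z, R) = 10*R + z*(-9 + R)*(10 + R) (u(z, R) = ((10 + R)*(R - 9))*z + 10*R = ((10 + R)*(-9 + R))*z + 10*R = ((-9 + R)*(10 + R))*z + 10*R = z*(-9 + R)*(10 + R) + 10*R = 10*R + z*(-9 + R)*(10 + R))
u(-16, H) - 129*(-331) = (-90*(-16) + 10*18 + 18*(-16) - 16*18²) - 129*(-331) = (1440 + 180 - 288 - 16*324) + 42699 = (1440 + 180 - 288 - 5184) + 42699 = -3852 + 42699 = 38847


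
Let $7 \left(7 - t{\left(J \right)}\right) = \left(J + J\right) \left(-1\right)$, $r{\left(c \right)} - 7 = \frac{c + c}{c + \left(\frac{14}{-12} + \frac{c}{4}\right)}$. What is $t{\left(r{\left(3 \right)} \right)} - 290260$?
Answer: $- \frac{62984323}{217} \approx -2.9025 \cdot 10^{5}$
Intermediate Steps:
$r{\left(c \right)} = 7 + \frac{2 c}{- \frac{7}{6} + \frac{5 c}{4}}$ ($r{\left(c \right)} = 7 + \frac{c + c}{c + \left(\frac{14}{-12} + \frac{c}{4}\right)} = 7 + \frac{2 c}{c + \left(14 \left(- \frac{1}{12}\right) + c \frac{1}{4}\right)} = 7 + \frac{2 c}{c + \left(- \frac{7}{6} + \frac{c}{4}\right)} = 7 + \frac{2 c}{- \frac{7}{6} + \frac{5 c}{4}}$)
$t{\left(J \right)} = 7 + \frac{2 J}{7}$ ($t{\left(J \right)} = 7 - \frac{\left(J + J\right) \left(-1\right)}{7} = 7 - \frac{2 J \left(-1\right)}{7} = 7 - \frac{\left(-2\right) J}{7} = 7 + \frac{2 J}{7}$)
$t{\left(r{\left(3 \right)} \right)} - 290260 = \left(7 + \frac{2 \frac{-98 + 129 \cdot 3}{-14 + 15 \cdot 3}}{7}\right) - 290260 = \left(7 + \frac{2 \frac{-98 + 387}{-14 + 45}}{7}\right) - 290260 = \left(7 + \frac{2 \cdot \frac{1}{31} \cdot 289}{7}\right) - 290260 = \left(7 + \frac{2}{7} \cdot \frac{289}{31}\right) - 290260 = \left(7 + \frac{578}{217}\right) - 290260 = \frac{2097}{217} - 290260 = - \frac{62984323}{217}$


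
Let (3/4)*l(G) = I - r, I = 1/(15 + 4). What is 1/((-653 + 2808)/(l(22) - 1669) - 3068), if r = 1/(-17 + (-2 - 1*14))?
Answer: -3139181/9635060863 ≈ -0.00032581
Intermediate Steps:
I = 1/19 ≈ 0.052632
r = -1/33 (r = 1/(-17 + (-2 - 14)) = 1/(-17 - 16) = 1/(-33) = -1/33 ≈ -0.030303)
l(G) = 208/1881 (l(G) = 4*(1/19 - 1*(-1/33))/3 = 4*(1/19 + 1/33)/3 = (4/3)*(52/627) = 208/1881)
1/((-653 + 2808)/(l(22) - 1669) - 3068) = 1/((-653 + 2808)/(208/1881 - 1669) - 3068) = 1/(2155/(-3139181/1881) - 3068) = 1/(2155*(-1881/3139181) - 3068) = 1/(-4053555/3139181 - 3068) = 1/(-9635060863/3139181) = -3139181/9635060863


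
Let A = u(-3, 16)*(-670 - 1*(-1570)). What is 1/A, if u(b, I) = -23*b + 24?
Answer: 1/83700 ≈ 1.1947e-5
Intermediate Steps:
u(b, I) = 24 - 23*b
A = 83700 (A = (24 - 23*(-3))*(-670 - 1*(-1570)) = (24 + 69)*(-670 + 1570) = 93*900 = 83700)
1/A = 1/83700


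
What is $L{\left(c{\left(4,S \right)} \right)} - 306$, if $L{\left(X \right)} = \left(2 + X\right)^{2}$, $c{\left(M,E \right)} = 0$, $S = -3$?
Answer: $-302$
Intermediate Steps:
$L{\left(c{\left(4,S \right)} \right)} - 306 = \left(2 + 0\right)^{2} - 306 = 2^{2} - 306 = 4 - 306 = -302$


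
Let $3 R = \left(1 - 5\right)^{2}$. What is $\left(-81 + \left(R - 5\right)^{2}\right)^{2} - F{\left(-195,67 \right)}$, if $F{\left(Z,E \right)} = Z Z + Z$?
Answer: $- \frac{2534246}{81} \approx -31287.0$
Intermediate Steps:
$F{\left(Z,E \right)} = Z + Z^{2}$ ($F{\left(Z,E \right)} = Z^{2} + Z = Z + Z^{2}$)
$R = \frac{16}{3}$ ($R = \frac{\left(1 - 5\right)^{2}}{3} = \frac{\left(-4\right)^{2}}{3} = \frac{1}{3} \cdot 16 = \frac{16}{3} \approx 5.3333$)
$\left(-81 + \left(R - 5\right)^{2}\right)^{2} - F{\left(-195,67 \right)} = \left(-81 + \left(\frac{16}{3} - 5\right)^{2}\right)^{2} - - 195 \left(1 - 195\right) = \left(-81 + \left(\frac{1}{3}\right)^{2}\right)^{2} - \left(-195\right) \left(-194\right) = \left(-81 + \frac{1}{9}\right)^{2} - 37830 = \left(- \frac{728}{9}\right)^{2} - 37830 = \frac{529984}{81} - 37830 = - \frac{2534246}{81}$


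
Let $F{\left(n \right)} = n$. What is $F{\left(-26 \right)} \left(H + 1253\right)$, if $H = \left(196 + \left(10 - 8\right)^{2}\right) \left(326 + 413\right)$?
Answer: $-3875378$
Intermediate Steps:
$H = 147800$ ($H = \left(196 + 2^{2}\right) 739 = \left(196 + 4\right) 739 = 200 \cdot 739 = 147800$)
$F{\left(-26 \right)} \left(H + 1253\right) = - 26 \left(147800 + 1253\right) = \left(-26\right) 149053 = -3875378$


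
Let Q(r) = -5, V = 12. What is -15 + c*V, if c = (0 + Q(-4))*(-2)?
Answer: 105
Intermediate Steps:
c = 10 (c = (0 - 5)*(-2) = -5*(-2) = 10)
-15 + c*V = -15 + 10*12 = -15 + 120 = 105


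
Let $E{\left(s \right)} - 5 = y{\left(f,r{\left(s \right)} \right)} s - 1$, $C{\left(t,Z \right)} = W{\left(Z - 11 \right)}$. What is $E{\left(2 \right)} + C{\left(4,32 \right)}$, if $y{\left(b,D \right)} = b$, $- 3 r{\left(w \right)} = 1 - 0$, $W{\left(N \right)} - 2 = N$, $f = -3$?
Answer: $21$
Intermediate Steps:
$W{\left(N \right)} = 2 + N$
$r{\left(w \right)} = - \frac{1}{3}$ ($r{\left(w \right)} = - \frac{1 - 0}{3} = - \frac{1 + 0}{3} = \left(- \frac{1}{3}\right) 1 = - \frac{1}{3}$)
$C{\left(t,Z \right)} = -9 + Z$ ($C{\left(t,Z \right)} = 2 + \left(Z - 11\right) = 2 + \left(-11 + Z\right) = -9 + Z$)
$E{\left(s \right)} = 4 - 3 s$ ($E{\left(s \right)} = 5 - \left(1 + 3 s\right) = 4 - 3 s$)
$E{\left(2 \right)} + C{\left(4,32 \right)} = \left(4 - 6\right) + \left(-9 + 32\right) = \left(4 - 6\right) + 23 = -2 + 23 = 21$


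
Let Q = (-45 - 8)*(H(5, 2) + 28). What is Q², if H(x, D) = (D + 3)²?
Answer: 7890481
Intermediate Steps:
H(x, D) = (3 + D)²
Q = -2809 (Q = (-45 - 8)*((3 + 2)² + 28) = -53*(5² + 28) = -53*(25 + 28) = -53*53 = -2809)
Q² = (-2809)² = 7890481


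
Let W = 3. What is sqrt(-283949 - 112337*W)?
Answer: 4*I*sqrt(38810) ≈ 788.01*I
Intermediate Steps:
sqrt(-283949 - 112337*W) = sqrt(-283949 - 112337*3) = sqrt(-283949 - 337011) = sqrt(-620960) = 4*I*sqrt(38810)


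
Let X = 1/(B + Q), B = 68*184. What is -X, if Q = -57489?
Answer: 1/44977 ≈ 2.2234e-5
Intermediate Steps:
B = 12512
X = -1/44977 (X = 1/(12512 - 57489) = 1/(-44977) = -1/44977 ≈ -2.2234e-5)
-X = -1*(-1/44977) = 1/44977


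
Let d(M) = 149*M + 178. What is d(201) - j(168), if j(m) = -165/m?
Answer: 1687167/56 ≈ 30128.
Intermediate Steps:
d(M) = 178 + 149*M
d(201) - j(168) = (178 + 149*201) - (-165)/168 = (178 + 29949) - (-165)/168 = 30127 - 1*(-55/56) = 30127 + 55/56 = 1687167/56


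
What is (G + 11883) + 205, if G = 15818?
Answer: 27906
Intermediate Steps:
(G + 11883) + 205 = (15818 + 11883) + 205 = 27701 + 205 = 27906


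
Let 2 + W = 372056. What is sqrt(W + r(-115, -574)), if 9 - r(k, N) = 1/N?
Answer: sqrt(122585829562)/574 ≈ 609.97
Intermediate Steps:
W = 372054 (W = -2 + 372056 = 372054)
r(k, N) = 9 - 1/N
sqrt(W + r(-115, -574)) = sqrt(372054 + (9 - 1/(-574))) = sqrt(372054 + (9 - 1*(-1/574))) = sqrt(372054 + (9 + 1/574)) = sqrt(372054 + 5167/574) = sqrt(213564163/574) = sqrt(122585829562)/574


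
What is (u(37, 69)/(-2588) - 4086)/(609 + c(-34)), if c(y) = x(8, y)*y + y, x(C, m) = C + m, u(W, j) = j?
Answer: -10574637/3775892 ≈ -2.8006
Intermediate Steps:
c(y) = y + y*(8 + y) (c(y) = (8 + y)*y + y = y*(8 + y) + y = y + y*(8 + y))
(u(37, 69)/(-2588) - 4086)/(609 + c(-34)) = (69/(-2588) - 4086)/(609 - 34*(9 - 34)) = (69*(-1/2588) - 4086)/(609 - 34*(-25)) = (-69/2588 - 4086)/(609 + 850) = -10574637/2588/1459 = -10574637/2588*1/1459 = -10574637/3775892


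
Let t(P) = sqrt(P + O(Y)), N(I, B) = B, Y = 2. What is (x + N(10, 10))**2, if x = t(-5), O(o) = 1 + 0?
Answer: 96 + 40*I ≈ 96.0 + 40.0*I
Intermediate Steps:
O(o) = 1
t(P) = sqrt(1 + P) (t(P) = sqrt(P + 1) = sqrt(1 + P))
x = 2*I (x = sqrt(1 - 5) = sqrt(-4) = 2*I ≈ 2.0*I)
(x + N(10, 10))**2 = (2*I + 10)**2 = (10 + 2*I)**2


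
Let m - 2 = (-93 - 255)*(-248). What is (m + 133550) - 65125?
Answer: 154731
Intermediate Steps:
m = 86306 (m = 2 + (-93 - 255)*(-248) = 2 - 348*(-248) = 2 + 86304 = 86306)
(m + 133550) - 65125 = (86306 + 133550) - 65125 = 219856 - 65125 = 154731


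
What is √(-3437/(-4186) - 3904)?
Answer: I*√1395792398/598 ≈ 62.475*I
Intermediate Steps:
√(-3437/(-4186) - 3904) = √(-3437*(-1/4186) - 3904) = √(491/598 - 3904) = √(-2334101/598) = I*√1395792398/598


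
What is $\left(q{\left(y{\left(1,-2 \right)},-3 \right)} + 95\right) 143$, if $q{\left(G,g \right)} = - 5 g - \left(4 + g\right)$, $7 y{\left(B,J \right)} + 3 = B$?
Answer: $15587$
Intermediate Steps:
$y{\left(B,J \right)} = - \frac{3}{7} + \frac{B}{7}$
$q{\left(G,g \right)} = -4 - 6 g$
$\left(q{\left(y{\left(1,-2 \right)},-3 \right)} + 95\right) 143 = \left(\left(-4 - -18\right) + 95\right) 143 = \left(\left(-4 + 18\right) + 95\right) 143 = \left(14 + 95\right) 143 = 109 \cdot 143 = 15587$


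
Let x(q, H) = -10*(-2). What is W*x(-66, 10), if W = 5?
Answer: 100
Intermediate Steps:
x(q, H) = 20
W*x(-66, 10) = 5*20 = 100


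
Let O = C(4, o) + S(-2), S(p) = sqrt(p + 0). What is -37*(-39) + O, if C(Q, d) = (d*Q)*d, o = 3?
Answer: 1479 + I*sqrt(2) ≈ 1479.0 + 1.4142*I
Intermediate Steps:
C(Q, d) = Q*d**2 (C(Q, d) = (Q*d)*d = Q*d**2)
S(p) = sqrt(p)
O = 36 + I*sqrt(2) (O = 4*3**2 + sqrt(-2) = 4*9 + I*sqrt(2) = 36 + I*sqrt(2) ≈ 36.0 + 1.4142*I)
-37*(-39) + O = -37*(-39) + (36 + I*sqrt(2)) = 1443 + (36 + I*sqrt(2)) = 1479 + I*sqrt(2)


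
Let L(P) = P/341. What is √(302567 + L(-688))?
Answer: 3*√3909173191/341 ≈ 550.06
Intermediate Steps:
L(P) = P/341 (L(P) = P*(1/341) = P/341)
√(302567 + L(-688)) = √(302567 + (1/341)*(-688)) = √(302567 - 688/341) = √(103174659/341) = 3*√3909173191/341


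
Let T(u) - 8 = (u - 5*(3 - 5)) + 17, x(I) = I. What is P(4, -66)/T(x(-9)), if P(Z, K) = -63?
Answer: -63/26 ≈ -2.4231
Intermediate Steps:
T(u) = 35 + u (T(u) = 8 + ((u - 5*(3 - 5)) + 17) = 8 + ((u - 5*(-2)) + 17) = 8 + ((u + 10) + 17) = 8 + ((10 + u) + 17) = 8 + (27 + u) = 35 + u)
P(4, -66)/T(x(-9)) = -63/(35 - 9) = -63/26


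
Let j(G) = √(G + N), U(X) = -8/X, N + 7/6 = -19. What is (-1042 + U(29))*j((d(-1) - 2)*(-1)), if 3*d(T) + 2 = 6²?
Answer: -15113*I*√118/29 ≈ -5661.0*I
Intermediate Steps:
N = -121/6 (N = -7/6 - 19 = -121/6 ≈ -20.167)
d(T) = 34/3 (d(T) = -⅔ + (⅓)*6² = -⅔ + (⅓)*36 = -⅔ + 12 = 34/3)
j(G) = √(-121/6 + G) (j(G) = √(G - 121/6) = √(-121/6 + G))
(-1042 + U(29))*j((d(-1) - 2)*(-1)) = (-1042 - 8/29)*(√(-726 + 36*((34/3 - 2)*(-1)))/6) = (-1042 - 8*1/29)*(√(-726 + 36*((28/3)*(-1)))/6) = (-1042 - 8/29)*(√(-726 + 36*(-28/3))/6) = -15113*√(-726 - 336)/87 = -15113*√(-1062)/87 = -15113*3*I*√118/87 = -15113*I*√118/29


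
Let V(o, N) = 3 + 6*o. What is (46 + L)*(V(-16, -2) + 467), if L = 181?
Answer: 84898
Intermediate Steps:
(46 + L)*(V(-16, -2) + 467) = (46 + 181)*((3 + 6*(-16)) + 467) = 227*((3 - 96) + 467) = 227*(-93 + 467) = 227*374 = 84898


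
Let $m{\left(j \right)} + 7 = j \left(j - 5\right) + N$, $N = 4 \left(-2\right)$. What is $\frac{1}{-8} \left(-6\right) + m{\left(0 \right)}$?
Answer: $- \frac{57}{4} \approx -14.25$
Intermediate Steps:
$N = -8$
$m{\left(j \right)} = -15 + j \left(-5 + j\right)$ ($m{\left(j \right)} = -7 + \left(j \left(j - 5\right) - 8\right) = -7 + \left(j \left(-5 + j\right) - 8\right) = -7 + \left(-8 + j \left(-5 + j\right)\right) = -15 + j \left(-5 + j\right)$)
$\frac{1}{-8} \left(-6\right) + m{\left(0 \right)} = \frac{1}{-8} \left(-6\right) - \left(15 - 0^{2}\right) = \left(- \frac{1}{8}\right) \left(-6\right) + \left(-15 + 0 + 0\right) = \frac{3}{4} - 15 = - \frac{57}{4}$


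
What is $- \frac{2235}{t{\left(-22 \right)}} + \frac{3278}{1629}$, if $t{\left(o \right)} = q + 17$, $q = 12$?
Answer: $- \frac{3545753}{47241} \approx -75.057$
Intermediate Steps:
$t{\left(o \right)} = 29$ ($t{\left(o \right)} = 12 + 17 = 29$)
$- \frac{2235}{t{\left(-22 \right)}} + \frac{3278}{1629} = - \frac{2235}{29} + \frac{3278}{1629} = - \frac{3545753}{47241}$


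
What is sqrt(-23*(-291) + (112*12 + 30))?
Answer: sqrt(8067) ≈ 89.817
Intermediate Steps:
sqrt(-23*(-291) + (112*12 + 30)) = sqrt(6693 + (1344 + 30)) = sqrt(6693 + 1374) = sqrt(8067)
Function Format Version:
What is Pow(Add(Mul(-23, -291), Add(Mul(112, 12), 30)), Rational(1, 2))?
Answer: Pow(8067, Rational(1, 2)) ≈ 89.817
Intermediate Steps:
Pow(Add(Mul(-23, -291), Add(Mul(112, 12), 30)), Rational(1, 2)) = Pow(Add(6693, Add(1344, 30)), Rational(1, 2)) = Pow(Add(6693, 1374), Rational(1, 2)) = Pow(8067, Rational(1, 2))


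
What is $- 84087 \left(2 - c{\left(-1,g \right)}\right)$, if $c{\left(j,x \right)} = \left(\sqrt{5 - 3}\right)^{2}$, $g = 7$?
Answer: $0$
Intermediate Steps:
$c{\left(j,x \right)} = 2$ ($c{\left(j,x \right)} = \left(\sqrt{2}\right)^{2} = 2$)
$- 84087 \left(2 - c{\left(-1,g \right)}\right) = - 84087 \left(2 - 2\right) = \left(-84087\right) 0 = 0$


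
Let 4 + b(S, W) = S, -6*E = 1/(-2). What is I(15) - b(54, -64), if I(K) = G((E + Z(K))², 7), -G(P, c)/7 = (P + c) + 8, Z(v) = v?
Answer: -251647/144 ≈ -1747.5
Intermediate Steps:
E = 1/12 (E = -⅙/(-2) = -⅙*(-½) = 1/12 ≈ 0.083333)
b(S, W) = -4 + S
G(P, c) = -56 - 7*P - 7*c (G(P, c) = -7*((P + c) + 8) = -7*(8 + P + c) = -56 - 7*P - 7*c)
I(K) = -105 - 7*(1/12 + K)² (I(K) = -56 - 7*(1/12 + K)² - 7*7 = -56 - 7*(1/12 + K)² - 49 = -105 - 7*(1/12 + K)²)
I(15) - b(54, -64) = (-105 - 7*(1 + 12*15)²/144) - (-4 + 54) = (-105 - 7*(1 + 180)²/144) - 1*50 = (-105 - 7/144*181²) - 50 = (-105 - 7/144*32761) - 50 = (-105 - 229327/144) - 50 = -244447/144 - 50 = -251647/144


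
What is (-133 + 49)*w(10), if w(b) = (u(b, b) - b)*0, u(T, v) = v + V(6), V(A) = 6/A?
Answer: 0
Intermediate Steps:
u(T, v) = 1 + v (u(T, v) = v + 6/6 = v + 6*(1/6) = v + 1 = 1 + v)
w(b) = 0 (w(b) = ((1 + b) - b)*0 = 1*0 = 0)
(-133 + 49)*w(10) = (-133 + 49)*0 = -84*0 = 0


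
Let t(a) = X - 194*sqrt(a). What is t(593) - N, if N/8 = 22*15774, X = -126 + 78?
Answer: -2776272 - 194*sqrt(593) ≈ -2.7810e+6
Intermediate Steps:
X = -48
N = 2776224 (N = 8*(22*15774) = 8*347028 = 2776224)
t(a) = -48 - 194*sqrt(a)
t(593) - N = (-48 - 194*sqrt(593)) - 1*2776224 = (-48 - 194*sqrt(593)) - 2776224 = -2776272 - 194*sqrt(593)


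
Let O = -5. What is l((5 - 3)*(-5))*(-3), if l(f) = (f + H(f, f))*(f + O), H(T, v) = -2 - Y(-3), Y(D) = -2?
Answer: -450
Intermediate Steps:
H(T, v) = 0 (H(T, v) = -2 - 1*(-2) = -2 + 2 = 0)
l(f) = f*(-5 + f) (l(f) = (f + 0)*(f - 5) = f*(-5 + f))
l((5 - 3)*(-5))*(-3) = (((5 - 3)*(-5))*(-5 + (5 - 3)*(-5)))*(-3) = ((2*(-5))*(-5 + 2*(-5)))*(-3) = -10*(-5 - 10)*(-3) = -10*(-15)*(-3) = 150*(-3) = -450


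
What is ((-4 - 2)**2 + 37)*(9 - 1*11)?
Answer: -146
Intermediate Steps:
((-4 - 2)**2 + 37)*(9 - 1*11) = ((-6)**2 + 37)*(9 - 11) = (36 + 37)*(-2) = 73*(-2) = -146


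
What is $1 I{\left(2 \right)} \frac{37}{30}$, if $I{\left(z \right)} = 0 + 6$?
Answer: $\frac{37}{5} \approx 7.4$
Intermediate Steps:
$I{\left(z \right)} = 6$
$1 I{\left(2 \right)} \frac{37}{30} = 1 \cdot 6 \cdot \frac{37}{30} = 6 \cdot 37 \cdot \frac{1}{30} = 6 \cdot \frac{37}{30} = \frac{37}{5}$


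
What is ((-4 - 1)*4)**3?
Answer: -8000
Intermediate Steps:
((-4 - 1)*4)**3 = (-5*4)**3 = (-20)**3 = -8000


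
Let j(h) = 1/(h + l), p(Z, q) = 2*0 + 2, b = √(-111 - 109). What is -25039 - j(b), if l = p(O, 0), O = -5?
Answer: (-25039*√55 + 50079*I/2)/(√55 - I) ≈ -25039.0 + 0.066214*I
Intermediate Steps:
b = 2*I*√55 (b = √(-220) = 2*I*√55 ≈ 14.832*I)
p(Z, q) = 2 (p(Z, q) = 0 + 2 = 2)
l = 2
j(h) = 1/(2 + h) (j(h) = 1/(h + 2) = 1/(2 + h))
-25039 - j(b) = -25039 - 1/(2 + 2*I*√55)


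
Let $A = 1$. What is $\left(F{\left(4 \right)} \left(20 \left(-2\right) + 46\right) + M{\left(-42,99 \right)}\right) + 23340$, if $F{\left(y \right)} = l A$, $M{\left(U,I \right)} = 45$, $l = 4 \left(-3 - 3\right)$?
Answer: $23241$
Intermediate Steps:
$l = -24$ ($l = 4 \left(-6\right) = -24$)
$F{\left(y \right)} = -24$ ($F{\left(y \right)} = \left(-24\right) 1 = -24$)
$\left(F{\left(4 \right)} \left(20 \left(-2\right) + 46\right) + M{\left(-42,99 \right)}\right) + 23340 = \left(- 24 \left(20 \left(-2\right) + 46\right) + 45\right) + 23340 = \left(- 24 \left(-40 + 46\right) + 45\right) + 23340 = \left(\left(-24\right) 6 + 45\right) + 23340 = \left(-144 + 45\right) + 23340 = -99 + 23340 = 23241$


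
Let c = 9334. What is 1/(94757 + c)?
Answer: 1/104091 ≈ 9.6070e-6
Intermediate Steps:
1/(94757 + c) = 1/(94757 + 9334) = 1/104091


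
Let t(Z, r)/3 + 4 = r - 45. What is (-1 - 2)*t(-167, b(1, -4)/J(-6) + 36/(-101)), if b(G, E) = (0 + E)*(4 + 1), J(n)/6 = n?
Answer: 44360/101 ≈ 439.21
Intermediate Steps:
J(n) = 6*n
b(G, E) = 5*E (b(G, E) = E*5 = 5*E)
t(Z, r) = -147 + 3*r (t(Z, r) = -12 + 3*(r - 45) = -12 + 3*(-45 + r) = -12 + (-135 + 3*r) = -147 + 3*r)
(-1 - 2)*t(-167, b(1, -4)/J(-6) + 36/(-101)) = (-1 - 2)*(-147 + 3*((5*(-4))/((6*(-6))) + 36/(-101))) = -3*(-147 + 3*(-20/(-36) + 36*(-1/101))) = -3*(-147 + 3*(-20*(-1/36) - 36/101)) = -3*(-147 + 3*(5/9 - 36/101)) = -3*(-147 + 3*(181/909)) = -3*(-147 + 181/303) = -3*(-44360/303) = 44360/101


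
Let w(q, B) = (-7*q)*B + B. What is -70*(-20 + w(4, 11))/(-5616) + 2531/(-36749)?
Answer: -414837203/103191192 ≈ -4.0201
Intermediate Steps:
w(q, B) = B - 7*B*q (w(q, B) = -7*B*q + B = B - 7*B*q)
-70*(-20 + w(4, 11))/(-5616) + 2531/(-36749) = -70*(-20 + 11*(1 - 7*4))/(-5616) + 2531/(-36749) = -70*(-20 + 11*(1 - 28))*(-1/5616) + 2531*(-1/36749) = -70*(-20 + 11*(-27))*(-1/5616) - 2531/36749 = -70*(-20 - 297)*(-1/5616) - 2531/36749 = -70*(-317)*(-1/5616) - 2531/36749 = 22190*(-1/5616) - 2531/36749 = -11095/2808 - 2531/36749 = -414837203/103191192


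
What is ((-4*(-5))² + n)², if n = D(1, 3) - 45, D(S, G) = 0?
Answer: 126025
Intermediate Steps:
n = -45 (n = 0 - 45 = -45)
((-4*(-5))² + n)² = ((-4*(-5))² - 45)² = (20² - 45)² = (400 - 45)² = 355² = 126025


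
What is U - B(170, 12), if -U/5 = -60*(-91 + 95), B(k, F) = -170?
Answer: 1370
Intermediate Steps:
U = 1200 (U = -(-300)*(-91 + 95) = -(-300)*4 = -5*(-240) = 1200)
U - B(170, 12) = 1200 - 1*(-170) = 1200 + 170 = 1370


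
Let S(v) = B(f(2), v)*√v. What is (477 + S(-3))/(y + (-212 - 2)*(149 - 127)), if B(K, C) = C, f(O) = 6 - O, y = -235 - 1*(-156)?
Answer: -477/4787 + 3*I*√3/4787 ≈ -0.099645 + 0.0010855*I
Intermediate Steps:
y = -79 (y = -235 + 156 = -79)
S(v) = v^(3/2) (S(v) = v*√v = v^(3/2))
(477 + S(-3))/(y + (-212 - 2)*(149 - 127)) = (477 + (-3)^(3/2))/(-79 + (-212 - 2)*(149 - 127)) = (477 - 3*I*√3)/(-79 - 214*22) = (477 - 3*I*√3)/(-79 - 4708) = (477 - 3*I*√3)/(-4787) = (477 - 3*I*√3)*(-1/4787) = -477/4787 + 3*I*√3/4787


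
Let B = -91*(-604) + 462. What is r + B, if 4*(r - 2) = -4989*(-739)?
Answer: 3908583/4 ≈ 9.7715e+5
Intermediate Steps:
B = 55426 (B = 54964 + 462 = 55426)
r = 3686879/4 (r = 2 + (-4989*(-739))/4 = 2 + (¼)*3686871 = 2 + 3686871/4 = 3686879/4 ≈ 9.2172e+5)
r + B = 3686879/4 + 55426 = 3908583/4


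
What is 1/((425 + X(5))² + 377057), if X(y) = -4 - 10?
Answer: 1/545978 ≈ 1.8316e-6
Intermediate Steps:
X(y) = -14
1/((425 + X(5))² + 377057) = 1/((425 - 14)² + 377057) = 1/(411² + 377057) = 1/(168921 + 377057) = 1/545978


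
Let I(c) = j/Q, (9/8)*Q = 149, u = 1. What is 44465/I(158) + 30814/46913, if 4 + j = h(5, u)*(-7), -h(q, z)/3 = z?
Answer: 2486500676182/7177689 ≈ 3.4642e+5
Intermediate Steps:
h(q, z) = -3*z
Q = 1192/9 (Q = (8/9)*149 = 1192/9 ≈ 132.44)
j = 17 (j = -4 - 3*1*(-7) = -4 - 3*(-7) = -4 + 21 = 17)
I(c) = 153/1192 (I(c) = 17/(1192/9) = 17*(9/1192) = 153/1192)
44465/I(158) + 30814/46913 = 44465/(153/1192) + 30814/46913 = 44465*(1192/153) + 30814*(1/46913) = 53002280/153 + 30814/46913 = 2486500676182/7177689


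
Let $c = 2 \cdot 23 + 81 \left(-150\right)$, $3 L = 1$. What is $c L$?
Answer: $- \frac{12104}{3} \approx -4034.7$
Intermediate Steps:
$L = \frac{1}{3}$ ($L = \frac{1}{3} \cdot 1 = \frac{1}{3} \approx 0.33333$)
$c = -12104$ ($c = 46 - 12150 = -12104$)
$c L = \left(-12104\right) \frac{1}{3} = - \frac{12104}{3}$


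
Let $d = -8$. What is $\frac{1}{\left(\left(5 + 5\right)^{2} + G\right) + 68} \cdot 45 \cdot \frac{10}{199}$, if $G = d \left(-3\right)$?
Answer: $\frac{75}{6368} \approx 0.011778$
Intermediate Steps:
$G = 24$ ($G = \left(-8\right) \left(-3\right) = 24$)
$\frac{1}{\left(\left(5 + 5\right)^{2} + G\right) + 68} \cdot 45 \cdot \frac{10}{199} = \frac{1}{\left(\left(5 + 5\right)^{2} + 24\right) + 68} \cdot 45 \cdot \frac{10}{199} = \frac{1}{\left(10^{2} + 24\right) + 68} \cdot 45 \cdot 10 \cdot \frac{1}{199} = \frac{1}{\left(100 + 24\right) + 68} \cdot 45 \cdot \frac{10}{199} = \frac{1}{124 + 68} \cdot 45 \cdot \frac{10}{199} = \frac{1}{192} \cdot 45 \cdot \frac{10}{199} = \frac{15}{64} \cdot \frac{10}{199} = \frac{75}{6368}$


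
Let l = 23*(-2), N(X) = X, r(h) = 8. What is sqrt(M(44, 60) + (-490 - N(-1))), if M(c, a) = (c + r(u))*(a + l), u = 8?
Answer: sqrt(239) ≈ 15.460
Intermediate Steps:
l = -46
M(c, a) = (-46 + a)*(8 + c) (M(c, a) = (c + 8)*(a - 46) = (8 + c)*(-46 + a) = (-46 + a)*(8 + c))
sqrt(M(44, 60) + (-490 - N(-1))) = sqrt((-368 - 46*44 + 8*60 + 60*44) + (-490 - 1*(-1))) = sqrt((-368 - 2024 + 480 + 2640) + (-490 + 1)) = sqrt(728 - 489) = sqrt(239)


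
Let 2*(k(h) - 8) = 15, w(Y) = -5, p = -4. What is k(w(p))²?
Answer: 961/4 ≈ 240.25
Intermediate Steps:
k(h) = 31/2 (k(h) = 8 + (½)*15 = 8 + 15/2 = 31/2)
k(w(p))² = (31/2)² = 961/4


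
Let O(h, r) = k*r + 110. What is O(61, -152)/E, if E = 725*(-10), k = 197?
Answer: 14917/3625 ≈ 4.1150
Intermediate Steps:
E = -7250
O(h, r) = 110 + 197*r (O(h, r) = 197*r + 110 = 110 + 197*r)
O(61, -152)/E = (110 + 197*(-152))/(-7250) = (110 - 29944)*(-1/7250) = -29834*(-1/7250) = 14917/3625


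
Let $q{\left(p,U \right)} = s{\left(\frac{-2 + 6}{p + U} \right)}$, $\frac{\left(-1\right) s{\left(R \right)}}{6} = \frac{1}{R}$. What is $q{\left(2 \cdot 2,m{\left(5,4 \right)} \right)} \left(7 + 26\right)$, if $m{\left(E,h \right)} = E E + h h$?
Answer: $- \frac{4455}{2} \approx -2227.5$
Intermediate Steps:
$m{\left(E,h \right)} = E^{2} + h^{2}$
$s{\left(R \right)} = - \frac{6}{R}$
$q{\left(p,U \right)} = - \frac{3 U}{2} - \frac{3 p}{2}$ ($q{\left(p,U \right)} = - \frac{6}{\left(-2 + 6\right) \frac{1}{p + U}} = - \frac{6}{4 \frac{1}{U + p}} = - 6 \left(\frac{U}{4} + \frac{p}{4}\right) = - \frac{3 U}{2} - \frac{3 p}{2}$)
$q{\left(2 \cdot 2,m{\left(5,4 \right)} \right)} \left(7 + 26\right) = \left(- \frac{3 \left(5^{2} + 4^{2}\right)}{2} - \frac{3 \cdot 2 \cdot 2}{2}\right) \left(7 + 26\right) = \left(- \frac{3 \left(25 + 16\right)}{2} - 6\right) 33 = \left(\left(- \frac{3}{2}\right) 41 - 6\right) 33 = \left(- \frac{123}{2} - 6\right) 33 = \left(- \frac{135}{2}\right) 33 = - \frac{4455}{2}$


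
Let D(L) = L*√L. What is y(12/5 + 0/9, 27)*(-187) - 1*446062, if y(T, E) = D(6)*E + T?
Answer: -2232554/5 - 30294*√6 ≈ -5.2072e+5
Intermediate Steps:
D(L) = L^(3/2)
y(T, E) = T + 6*E*√6 (y(T, E) = 6^(3/2)*E + T = (6*√6)*E + T = 6*E*√6 + T = T + 6*E*√6)
y(12/5 + 0/9, 27)*(-187) - 1*446062 = ((12/5 + 0/9) + 6*27*√6)*(-187) - 1*446062 = ((12*(⅕) + 0*(⅑)) + 162*√6)*(-187) - 446062 = ((12/5 + 0) + 162*√6)*(-187) - 446062 = (12/5 + 162*√6)*(-187) - 446062 = (-2244/5 - 30294*√6) - 446062 = -2232554/5 - 30294*√6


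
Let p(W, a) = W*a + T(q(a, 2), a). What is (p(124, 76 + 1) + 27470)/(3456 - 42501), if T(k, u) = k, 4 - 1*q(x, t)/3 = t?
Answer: -37024/39045 ≈ -0.94824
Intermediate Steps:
q(x, t) = 12 - 3*t
p(W, a) = 6 + W*a (p(W, a) = W*a + (12 - 3*2) = W*a + (12 - 6) = W*a + 6 = 6 + W*a)
(p(124, 76 + 1) + 27470)/(3456 - 42501) = ((6 + 124*(76 + 1)) + 27470)/(3456 - 42501) = ((6 + 124*77) + 27470)/(-39045) = ((6 + 9548) + 27470)*(-1/39045) = (9554 + 27470)*(-1/39045) = 37024*(-1/39045) = -37024/39045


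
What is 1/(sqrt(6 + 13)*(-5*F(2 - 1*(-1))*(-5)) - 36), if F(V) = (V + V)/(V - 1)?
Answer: 4/11731 + 25*sqrt(19)/35193 ≈ 0.0034374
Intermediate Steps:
F(V) = 2*V/(-1 + V) (F(V) = (2*V)/(-1 + V) = 2*V/(-1 + V))
1/(sqrt(6 + 13)*(-5*F(2 - 1*(-1))*(-5)) - 36) = 1/(sqrt(6 + 13)*(-10*(2 - 1*(-1))/(-1 + (2 - 1*(-1)))*(-5)) - 36) = 1/(sqrt(19)*(-10*(2 + 1)/(-1 + (2 + 1))*(-5)) - 36) = 1/(sqrt(19)*(-10*3/(-1 + 3)*(-5)) - 36) = 1/(sqrt(19)*(-10*3/2*(-5)) - 36) = 1/(sqrt(19)*(-5*3*(-5)) - 36) = 1/(sqrt(19)*(-15*(-5)) - 36) = 1/(sqrt(19)*75 - 36) = 1/(75*sqrt(19) - 36) = 1/(-36 + 75*sqrt(19))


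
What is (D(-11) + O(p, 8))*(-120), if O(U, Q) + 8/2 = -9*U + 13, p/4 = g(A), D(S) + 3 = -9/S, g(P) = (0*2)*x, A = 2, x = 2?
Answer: -9000/11 ≈ -818.18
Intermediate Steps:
g(P) = 0 (g(P) = (0*2)*2 = 0*2 = 0)
D(S) = -3 - 9/S
p = 0 (p = 4*0 = 0)
O(U, Q) = 9 - 9*U (O(U, Q) = -4 + (-9*U + 13) = -4 + (13 - 9*U) = 9 - 9*U)
(D(-11) + O(p, 8))*(-120) = ((-3 - 9/(-11)) + (9 - 9*0))*(-120) = ((-3 - 9*(-1/11)) + (9 + 0))*(-120) = ((-3 + 9/11) + 9)*(-120) = (-24/11 + 9)*(-120) = (75/11)*(-120) = -9000/11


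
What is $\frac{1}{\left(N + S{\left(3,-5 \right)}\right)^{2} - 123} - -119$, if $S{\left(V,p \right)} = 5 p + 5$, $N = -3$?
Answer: $\frac{48315}{406} \approx 119.0$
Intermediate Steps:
$S{\left(V,p \right)} = 5 + 5 p$
$\frac{1}{\left(N + S{\left(3,-5 \right)}\right)^{2} - 123} - -119 = \frac{1}{\left(-3 + \left(5 + 5 \left(-5\right)\right)\right)^{2} - 123} - -119 = \frac{1}{\left(-3 + \left(5 - 25\right)\right)^{2} - 123} + 119 = \frac{1}{\left(-3 - 20\right)^{2} - 123} + 119 = \frac{1}{\left(-23\right)^{2} - 123} + 119 = \frac{1}{529 - 123} + 119 = \frac{1}{406} + 119 = \frac{48315}{406}$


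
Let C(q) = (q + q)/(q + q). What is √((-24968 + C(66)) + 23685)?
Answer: I*√1282 ≈ 35.805*I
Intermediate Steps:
C(q) = 1 (C(q) = (2*q)/((2*q)) = (2*q)*(1/(2*q)) = 1)
√((-24968 + C(66)) + 23685) = √((-24968 + 1) + 23685) = √(-24967 + 23685) = √(-1282) = I*√1282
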